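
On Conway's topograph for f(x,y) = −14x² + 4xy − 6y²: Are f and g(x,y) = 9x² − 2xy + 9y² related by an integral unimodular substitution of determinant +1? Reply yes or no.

D₁ = -320, D₂ = -320
f is negative-definite; reduce −f:
−f: flip: (14,-4,6)→(6,4,14)
−f: reduced (well bottom): (6,4,14) with a≤c, −a<b≤a
flip sign back: reduced form of f is (-6,-4,-14)
g: flip: (9,-2,9)→(9,2,9)
g: reduced (well bottom): (9,2,9) with a≤c, −a<b≤a
reduced forms (-6, -4, -14) vs (9, 2, 9) ⇒ inequivalent

no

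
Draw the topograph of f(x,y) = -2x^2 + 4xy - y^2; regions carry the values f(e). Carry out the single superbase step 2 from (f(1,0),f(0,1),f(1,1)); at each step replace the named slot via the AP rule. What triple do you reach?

start (-2,-1,1) = (f(1,0),f(0,1),f(1,1))
replace slot 2: 2·((-2)+1) − (-1) = -1 → (-2,-1,1)

-2,-1,1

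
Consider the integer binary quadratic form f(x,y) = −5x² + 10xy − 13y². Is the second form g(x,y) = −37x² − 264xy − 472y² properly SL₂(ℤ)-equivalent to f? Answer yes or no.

D₁ = -160, D₂ = -160
f is negative-definite; reduce −f:
−f: translate: b→0 (≡-10 mod 10), so (5,-10,13)→(5,0,8)
−f: reduced (well bottom): (5,0,8) with a≤c, −a<b≤a
flip sign back: reduced form of f is (-5,0,-8)
g is negative-definite; reduce −g:
−g: translate: b→-32 (≡264 mod 74), so (37,264,472)→(37,-32,8)
−g: flip: (37,-32,8)→(8,32,37)
−g: translate: b→0 (≡32 mod 16), so (8,32,37)→(8,0,5)
−g: flip: (8,0,5)→(5,0,8)
−g: reduced (well bottom): (5,0,8) with a≤c, −a<b≤a
flip sign back: reduced form of g is (-5,0,-8)
reduced forms (-5, 0, -8) vs (-5, 0, -8) ⇒ equivalent

yes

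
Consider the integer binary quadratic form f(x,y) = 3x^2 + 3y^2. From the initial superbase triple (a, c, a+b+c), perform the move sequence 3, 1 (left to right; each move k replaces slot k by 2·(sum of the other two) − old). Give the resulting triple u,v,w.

start (3,3,6) = (f(1,0),f(0,1),f(1,1))
replace slot 3: 2·(3+3) − 6 = 6 → (3,3,6)
replace slot 1: 2·(3+6) − 3 = 15 → (15,3,6)

15,3,6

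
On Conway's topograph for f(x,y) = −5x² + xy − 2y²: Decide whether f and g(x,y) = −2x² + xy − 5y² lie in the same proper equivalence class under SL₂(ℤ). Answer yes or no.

D₁ = -39, D₂ = -39
f is negative-definite; reduce −f:
−f: flip: (5,-1,2)→(2,1,5)
−f: reduced (well bottom): (2,1,5) with a≤c, −a<b≤a
flip sign back: reduced form of f is (-2,-1,-5)
g is negative-definite; reduce −g:
−g: reduced (well bottom): (2,-1,5) with a≤c, −a<b≤a
flip sign back: reduced form of g is (-2,1,-5)
reduced forms (-2, -1, -5) vs (-2, 1, -5) ⇒ inequivalent

no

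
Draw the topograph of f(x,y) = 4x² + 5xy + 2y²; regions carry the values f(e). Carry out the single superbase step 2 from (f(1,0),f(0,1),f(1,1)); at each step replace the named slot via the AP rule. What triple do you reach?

start (4,2,11) = (f(1,0),f(0,1),f(1,1))
replace slot 2: 2·(4+11) − 2 = 28 → (4,28,11)

4,28,11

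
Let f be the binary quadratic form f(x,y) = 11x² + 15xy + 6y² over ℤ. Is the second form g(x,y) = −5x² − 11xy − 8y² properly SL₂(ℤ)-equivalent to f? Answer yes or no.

D₁ = -39, D₂ = -39
f: translate: b→-7 (≡15 mod 22), so (11,15,6)→(11,-7,2)
f: flip: (11,-7,2)→(2,7,11)
f: translate: b→-1 (≡7 mod 4), so (2,7,11)→(2,-1,5)
f: reduced (well bottom): (2,-1,5) with a≤c, −a<b≤a
g is negative-definite; reduce −g:
−g: translate: b→1 (≡11 mod 10), so (5,11,8)→(5,1,2)
−g: flip: (5,1,2)→(2,-1,5)
−g: reduced (well bottom): (2,-1,5) with a≤c, −a<b≤a
flip sign back: reduced form of g is (-2,1,-5)
reduced forms (2, -1, 5) vs (-2, 1, -5) ⇒ inequivalent

no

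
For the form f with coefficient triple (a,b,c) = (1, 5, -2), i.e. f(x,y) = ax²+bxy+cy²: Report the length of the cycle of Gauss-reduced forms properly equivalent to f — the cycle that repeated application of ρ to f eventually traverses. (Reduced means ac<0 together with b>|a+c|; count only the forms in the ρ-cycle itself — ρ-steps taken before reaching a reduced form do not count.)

D = 33, ⌊√D⌋ = 5
river: ρ → (-2,3,3)
river: ρ → (3,3,-2)
river: ρ → (-2,5,1)
river: ρ → (1,5,-2)
ρ-cycle length = 4 (tail of 0 descent steps not counted)

4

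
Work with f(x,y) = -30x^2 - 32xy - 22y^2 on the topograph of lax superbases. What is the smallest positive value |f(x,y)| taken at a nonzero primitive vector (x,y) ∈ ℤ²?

translate: b→-28 (≡32 mod 60), so (30,32,22)→(30,-28,20)
flip: (30,-28,20)→(20,28,30)
translate: b→-12 (≡28 mod 40), so (20,28,30)→(20,-12,22)
reduced (well bottom): (20,-12,22) with a≤c, −a<b≤a
well minimum |f| = |-20| = 20 (negative-definite)

20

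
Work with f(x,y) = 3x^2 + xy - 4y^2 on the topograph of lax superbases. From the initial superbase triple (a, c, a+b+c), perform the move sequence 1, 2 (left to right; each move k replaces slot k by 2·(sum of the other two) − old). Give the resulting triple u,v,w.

start (3,-4,0) = (f(1,0),f(0,1),f(1,1))
replace slot 1: 2·((-4)+0) − 3 = -11 → (-11,-4,0)
replace slot 2: 2·((-11)+0) − (-4) = -18 → (-11,-18,0)

-11,-18,0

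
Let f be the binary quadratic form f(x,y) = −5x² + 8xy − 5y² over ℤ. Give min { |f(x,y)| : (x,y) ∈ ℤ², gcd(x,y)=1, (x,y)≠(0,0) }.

translate: b→2 (≡-8 mod 10), so (5,-8,5)→(5,2,2)
flip: (5,2,2)→(2,-2,5)
translate: b→2 (≡-2 mod 4), so (2,-2,5)→(2,2,5)
reduced (well bottom): (2,2,5) with a≤c, −a<b≤a
well minimum |f| = |-2| = 2 (negative-definite)

2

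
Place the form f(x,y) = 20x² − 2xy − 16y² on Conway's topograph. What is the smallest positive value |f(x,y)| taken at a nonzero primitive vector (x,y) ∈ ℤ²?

descent: ρ → (-16,34,2)  [lands on river]
river: ρ → (2,34,-16)
river: ρ → (-16,30,6)
river: ρ → (6,30,-16)
closes: descent 1, river 4
min |a| on river = 2

2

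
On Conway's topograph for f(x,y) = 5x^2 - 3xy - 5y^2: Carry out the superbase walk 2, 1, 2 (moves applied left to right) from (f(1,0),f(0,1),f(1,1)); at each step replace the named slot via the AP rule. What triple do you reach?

start (5,-5,-3) = (f(1,0),f(0,1),f(1,1))
replace slot 2: 2·(5+(-3)) − (-5) = 9 → (5,9,-3)
replace slot 1: 2·(9+(-3)) − 5 = 7 → (7,9,-3)
replace slot 2: 2·(7+(-3)) − 9 = -1 → (7,-1,-3)

7,-1,-3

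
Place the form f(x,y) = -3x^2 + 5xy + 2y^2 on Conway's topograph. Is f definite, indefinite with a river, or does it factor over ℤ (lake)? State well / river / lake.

D = b²−4ac = 5² − 4·(-3)·2 = 49
D = 7² is a perfect square ⇒ form factors over ℤ ⇒ lakes

lake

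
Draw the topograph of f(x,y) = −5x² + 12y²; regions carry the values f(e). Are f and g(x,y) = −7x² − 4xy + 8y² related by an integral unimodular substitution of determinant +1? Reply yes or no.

D₁ = 240, D₂ = 240
river cycle of f (length 6): (-5, 10, 7), (7, 4, -8), (-8, 12, 3), (3, 12, -8), (-8, 4, 7), (7, 10, -5)
river cycle of g (length 6): (8, 4, -7), (-7, 10, 5), (5, 10, -7), (-7, 4, 8), (8, 12, -3), (-3, 12, 8)
cycles differ ⇒ inequivalent

no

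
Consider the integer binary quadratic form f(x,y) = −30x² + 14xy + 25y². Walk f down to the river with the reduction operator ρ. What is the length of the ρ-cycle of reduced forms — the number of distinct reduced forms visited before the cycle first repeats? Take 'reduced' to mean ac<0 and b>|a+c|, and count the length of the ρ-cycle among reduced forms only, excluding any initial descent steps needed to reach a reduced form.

D = 3196, ⌊√D⌋ = 56
river: ρ → (25,36,-19)
river: ρ → (-19,40,21)
river: ρ → (21,44,-15)
river: ρ → (-15,46,18)
river: ρ → (18,26,-35)
river: ρ → (-35,44,9)
river: ρ → (9,46,-30)
river: ρ → (-30,14,25)
ρ-cycle length = 8 (tail of 0 descent steps not counted)

8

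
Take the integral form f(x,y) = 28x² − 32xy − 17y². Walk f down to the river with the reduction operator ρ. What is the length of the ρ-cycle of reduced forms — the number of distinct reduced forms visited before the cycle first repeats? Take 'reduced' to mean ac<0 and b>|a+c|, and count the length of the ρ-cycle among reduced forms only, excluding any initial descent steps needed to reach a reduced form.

D = 2928, ⌊√D⌋ = 54
descent: ρ → (-17,32,28)  [lands on river]
river: ρ → (28,24,-21)
river: ρ → (-21,18,31)
river: ρ → (31,44,-8)
river: ρ → (-8,52,7)
river: ρ → (7,46,-29)
river: ρ → (-29,12,24)
river: ρ → (24,36,-17)
ρ-cycle length = 8 (tail of 1 descent step not counted)

8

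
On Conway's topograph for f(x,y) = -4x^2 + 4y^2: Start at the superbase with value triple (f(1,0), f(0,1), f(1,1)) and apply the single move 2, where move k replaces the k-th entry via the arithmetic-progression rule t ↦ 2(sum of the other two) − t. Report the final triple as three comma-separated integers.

start (-4,4,0) = (f(1,0),f(0,1),f(1,1))
replace slot 2: 2·((-4)+0) − 4 = -12 → (-4,-12,0)

-4,-12,0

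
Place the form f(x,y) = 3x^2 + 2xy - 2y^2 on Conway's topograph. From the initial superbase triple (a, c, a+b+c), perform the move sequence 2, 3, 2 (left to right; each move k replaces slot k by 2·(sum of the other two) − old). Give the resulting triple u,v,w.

start (3,-2,3) = (f(1,0),f(0,1),f(1,1))
replace slot 2: 2·(3+3) − (-2) = 14 → (3,14,3)
replace slot 3: 2·(3+14) − 3 = 31 → (3,14,31)
replace slot 2: 2·(3+31) − 14 = 54 → (3,54,31)

3,54,31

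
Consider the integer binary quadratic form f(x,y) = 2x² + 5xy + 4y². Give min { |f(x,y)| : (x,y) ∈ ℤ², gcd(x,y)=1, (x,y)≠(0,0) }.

translate: b→1 (≡5 mod 4), so (2,5,4)→(2,1,1)
flip: (2,1,1)→(1,-1,2)
translate: b→1 (≡-1 mod 2), so (1,-1,2)→(1,1,2)
reduced (well bottom): (1,1,2) with a≤c, −a<b≤a
well minimum = a = 1

1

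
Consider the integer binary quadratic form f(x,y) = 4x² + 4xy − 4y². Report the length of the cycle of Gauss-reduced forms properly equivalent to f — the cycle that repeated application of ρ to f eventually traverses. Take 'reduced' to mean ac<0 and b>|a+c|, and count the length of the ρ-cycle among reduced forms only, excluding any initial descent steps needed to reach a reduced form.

D = 80, ⌊√D⌋ = 8
river: ρ → (-4,4,4)
river: ρ → (4,4,-4)
ρ-cycle length = 2 (tail of 0 descent steps not counted)

2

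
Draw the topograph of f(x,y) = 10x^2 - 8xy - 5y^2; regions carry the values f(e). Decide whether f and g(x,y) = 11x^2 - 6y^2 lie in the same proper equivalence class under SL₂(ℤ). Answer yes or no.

D₁ = 264, D₂ = 264
river cycle of f (length 6): (-5, 8, 10), (10, 12, -3), (-3, 12, 10), (10, 8, -5), (-5, 12, 6), (6, 12, -5)
river cycle of g (length 6): (-6, 12, 5), (5, 8, -10), (-10, 12, 3), (3, 12, -10), (-10, 8, 5), (5, 12, -6)
cycles differ ⇒ inequivalent

no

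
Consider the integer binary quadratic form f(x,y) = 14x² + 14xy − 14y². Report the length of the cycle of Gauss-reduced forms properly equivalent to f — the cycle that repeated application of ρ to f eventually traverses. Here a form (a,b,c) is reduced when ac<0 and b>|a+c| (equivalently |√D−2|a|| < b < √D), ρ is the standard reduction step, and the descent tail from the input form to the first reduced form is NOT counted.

D = 980, ⌊√D⌋ = 31
river: ρ → (-14,14,14)
river: ρ → (14,14,-14)
ρ-cycle length = 2 (tail of 0 descent steps not counted)

2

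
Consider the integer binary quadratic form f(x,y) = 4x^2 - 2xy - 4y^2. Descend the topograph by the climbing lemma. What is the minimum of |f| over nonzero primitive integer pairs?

descent: ρ → (-4,2,4)  [lands on river]
river: ρ → (4,6,-2)
river: ρ → (-2,6,4)
river: ρ → (4,2,-4)
river: ρ → (-4,6,2)
river: ρ → (2,6,-4)
closes: descent 1, river 6
min |a| on river = 2

2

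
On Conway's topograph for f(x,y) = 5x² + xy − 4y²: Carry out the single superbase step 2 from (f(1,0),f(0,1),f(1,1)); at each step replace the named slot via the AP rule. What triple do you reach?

start (5,-4,2) = (f(1,0),f(0,1),f(1,1))
replace slot 2: 2·(5+2) − (-4) = 18 → (5,18,2)

5,18,2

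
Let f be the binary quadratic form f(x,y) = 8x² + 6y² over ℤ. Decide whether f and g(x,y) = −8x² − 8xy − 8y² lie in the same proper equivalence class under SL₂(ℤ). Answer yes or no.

D₁ = -192, D₂ = -192
f: flip: (8,0,6)→(6,0,8)
f: reduced (well bottom): (6,0,8) with a≤c, −a<b≤a
g is negative-definite; reduce −g:
−g: reduced (well bottom): (8,8,8) with a≤c, −a<b≤a
flip sign back: reduced form of g is (-8,-8,-8)
reduced forms (6, 0, 8) vs (-8, -8, -8) ⇒ inequivalent

no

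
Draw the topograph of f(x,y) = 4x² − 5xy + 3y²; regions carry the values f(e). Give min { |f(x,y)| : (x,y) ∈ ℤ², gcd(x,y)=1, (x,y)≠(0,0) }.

translate: b→3 (≡-5 mod 8), so (4,-5,3)→(4,3,2)
flip: (4,3,2)→(2,-3,4)
translate: b→1 (≡-3 mod 4), so (2,-3,4)→(2,1,3)
reduced (well bottom): (2,1,3) with a≤c, −a<b≤a
well minimum = a = 2

2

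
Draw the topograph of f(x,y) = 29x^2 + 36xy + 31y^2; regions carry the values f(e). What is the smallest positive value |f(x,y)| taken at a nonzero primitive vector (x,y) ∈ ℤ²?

translate: b→-22 (≡36 mod 58), so (29,36,31)→(29,-22,24)
flip: (29,-22,24)→(24,22,29)
reduced (well bottom): (24,22,29) with a≤c, −a<b≤a
well minimum = a = 24

24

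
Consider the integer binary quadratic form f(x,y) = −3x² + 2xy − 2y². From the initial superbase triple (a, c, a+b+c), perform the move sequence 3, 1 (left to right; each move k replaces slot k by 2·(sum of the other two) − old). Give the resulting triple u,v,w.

start (-3,-2,-3) = (f(1,0),f(0,1),f(1,1))
replace slot 3: 2·((-3)+(-2)) − (-3) = -7 → (-3,-2,-7)
replace slot 1: 2·((-2)+(-7)) − (-3) = -15 → (-15,-2,-7)

-15,-2,-7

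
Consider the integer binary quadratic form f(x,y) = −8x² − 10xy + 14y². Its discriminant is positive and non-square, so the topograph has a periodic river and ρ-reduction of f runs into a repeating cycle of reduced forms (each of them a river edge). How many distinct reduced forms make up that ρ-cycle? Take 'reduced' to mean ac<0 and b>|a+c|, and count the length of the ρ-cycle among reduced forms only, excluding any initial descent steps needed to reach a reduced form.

D = 548, ⌊√D⌋ = 23
descent: ρ → (14,10,-8)  [lands on river]
river: ρ → (-8,22,2)
river: ρ → (2,22,-8)
river: ρ → (-8,10,14)
river: ρ → (14,18,-4)
river: ρ → (-4,22,4)
river: ρ → (4,18,-14)
river: ρ → (-14,10,8)
river: ρ → (8,22,-2)
river: ρ → (-2,22,8)
river: ρ → (8,10,-14)
river: ρ → (-14,18,4)
river: ρ → (4,22,-4)
river: ρ → (-4,18,14)
ρ-cycle length = 14 (tail of 1 descent step not counted)

14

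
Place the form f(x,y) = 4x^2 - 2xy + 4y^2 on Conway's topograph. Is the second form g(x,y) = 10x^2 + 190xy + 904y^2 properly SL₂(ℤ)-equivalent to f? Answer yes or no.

D₁ = -60, D₂ = -60
f: flip: (4,-2,4)→(4,2,4)
f: reduced (well bottom): (4,2,4) with a≤c, −a<b≤a
g: translate: b→10 (≡190 mod 20), so (10,190,904)→(10,10,4)
g: flip: (10,10,4)→(4,-10,10)
g: translate: b→-2 (≡-10 mod 8), so (4,-10,10)→(4,-2,4)
g: flip: (4,-2,4)→(4,2,4)
g: reduced (well bottom): (4,2,4) with a≤c, −a<b≤a
reduced forms (4, 2, 4) vs (4, 2, 4) ⇒ equivalent

yes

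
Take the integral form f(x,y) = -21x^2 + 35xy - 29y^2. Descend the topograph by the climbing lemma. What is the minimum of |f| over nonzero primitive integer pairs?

translate: b→7 (≡-35 mod 42), so (21,-35,29)→(21,7,15)
flip: (21,7,15)→(15,-7,21)
reduced (well bottom): (15,-7,21) with a≤c, −a<b≤a
well minimum |f| = |-15| = 15 (negative-definite)

15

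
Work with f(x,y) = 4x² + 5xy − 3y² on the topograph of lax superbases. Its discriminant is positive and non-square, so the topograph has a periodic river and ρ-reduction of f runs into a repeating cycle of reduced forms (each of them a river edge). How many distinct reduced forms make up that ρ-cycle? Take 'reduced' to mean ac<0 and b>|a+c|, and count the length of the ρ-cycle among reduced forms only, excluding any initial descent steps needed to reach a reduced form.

D = 73, ⌊√D⌋ = 8
river: ρ → (-3,7,2)
river: ρ → (2,5,-6)
river: ρ → (-6,7,1)
river: ρ → (1,7,-6)
river: ρ → (-6,5,2)
river: ρ → (2,7,-3)
river: ρ → (-3,5,4)
river: ρ → (4,3,-4)
river: ρ → (-4,5,3)
river: ρ → (3,7,-2)
river: ρ → (-2,5,6)
river: ρ → (6,7,-1)
river: ρ → (-1,7,6)
river: ρ → (6,5,-2)
river: ρ → (-2,7,3)
river: ρ → (3,5,-4)
river: ρ → (-4,3,4)
river: ρ → (4,5,-3)
ρ-cycle length = 18 (tail of 0 descent steps not counted)

18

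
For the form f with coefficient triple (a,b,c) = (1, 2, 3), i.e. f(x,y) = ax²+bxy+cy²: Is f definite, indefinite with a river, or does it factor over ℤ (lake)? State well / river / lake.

D = b²−4ac = 2² − 4·1·3 = -8
D < 0 ⇒ definite ⇒ every region one sign ⇒ single well

well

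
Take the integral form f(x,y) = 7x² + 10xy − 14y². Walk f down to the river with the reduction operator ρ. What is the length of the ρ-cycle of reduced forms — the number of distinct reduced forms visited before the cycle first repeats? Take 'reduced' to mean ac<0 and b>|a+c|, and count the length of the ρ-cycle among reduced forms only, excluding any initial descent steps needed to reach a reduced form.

D = 492, ⌊√D⌋ = 22
river: ρ → (-14,18,3)
river: ρ → (3,18,-14)
river: ρ → (-14,10,7)
river: ρ → (7,18,-6)
river: ρ → (-6,18,7)
river: ρ → (7,10,-14)
ρ-cycle length = 6 (tail of 0 descent steps not counted)

6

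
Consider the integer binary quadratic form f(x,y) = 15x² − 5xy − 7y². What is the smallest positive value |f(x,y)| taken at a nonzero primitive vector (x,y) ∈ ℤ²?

descent: ρ → (-7,19,3)  [lands on river]
river: ρ → (3,17,-13)
river: ρ → (-13,9,7)
river: ρ → (7,19,-3)
river: ρ → (-3,17,13)
river: ρ → (13,9,-7)
closes: descent 1, river 6
min |a| on river = 3

3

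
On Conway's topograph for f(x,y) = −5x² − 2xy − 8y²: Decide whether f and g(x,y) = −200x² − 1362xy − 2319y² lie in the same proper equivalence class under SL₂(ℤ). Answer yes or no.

D₁ = -156, D₂ = -156
f is negative-definite; reduce −f:
−f: reduced (well bottom): (5,2,8) with a≤c, −a<b≤a
flip sign back: reduced form of f is (-5,-2,-8)
g is negative-definite; reduce −g:
−g: translate: b→162 (≡1362 mod 400), so (200,1362,2319)→(200,162,33)
−g: flip: (200,162,33)→(33,-162,200)
−g: translate: b→-30 (≡-162 mod 66), so (33,-162,200)→(33,-30,8)
−g: flip: (33,-30,8)→(8,30,33)
−g: translate: b→-2 (≡30 mod 16), so (8,30,33)→(8,-2,5)
−g: flip: (8,-2,5)→(5,2,8)
−g: reduced (well bottom): (5,2,8) with a≤c, −a<b≤a
flip sign back: reduced form of g is (-5,-2,-8)
reduced forms (-5, -2, -8) vs (-5, -2, -8) ⇒ equivalent

yes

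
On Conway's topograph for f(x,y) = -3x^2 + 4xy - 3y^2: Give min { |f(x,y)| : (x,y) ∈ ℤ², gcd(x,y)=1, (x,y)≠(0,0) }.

translate: b→2 (≡-4 mod 6), so (3,-4,3)→(3,2,2)
flip: (3,2,2)→(2,-2,3)
translate: b→2 (≡-2 mod 4), so (2,-2,3)→(2,2,3)
reduced (well bottom): (2,2,3) with a≤c, −a<b≤a
well minimum |f| = |-2| = 2 (negative-definite)

2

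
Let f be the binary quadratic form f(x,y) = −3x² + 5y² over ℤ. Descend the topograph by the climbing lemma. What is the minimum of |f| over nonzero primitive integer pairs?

descent: ρ → (5,0,-3)
descent: ρ → (-3,6,2)  [lands on river]
river: ρ → (2,6,-3)
closes: descent 2, river 2
min |a| on river = 2

2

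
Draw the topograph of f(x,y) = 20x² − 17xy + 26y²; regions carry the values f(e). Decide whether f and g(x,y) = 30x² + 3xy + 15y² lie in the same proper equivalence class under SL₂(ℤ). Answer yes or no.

D₁ = -1791, D₂ = -1791
f: reduced (well bottom): (20,-17,26) with a≤c, −a<b≤a
g: flip: (30,3,15)→(15,-3,30)
g: reduced (well bottom): (15,-3,30) with a≤c, −a<b≤a
reduced forms (20, -17, 26) vs (15, -3, 30) ⇒ inequivalent

no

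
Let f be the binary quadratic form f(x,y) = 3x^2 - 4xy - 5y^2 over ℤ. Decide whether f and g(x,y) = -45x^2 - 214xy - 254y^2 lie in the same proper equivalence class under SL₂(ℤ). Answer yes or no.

D₁ = 76, D₂ = 76
river cycle of f (length 6): (-5, 4, 3), (3, 8, -1), (-1, 8, 3), (3, 4, -5), (-5, 6, 2), (2, 6, -5)
river cycle of g (length 6): (3, 8, -1), (-1, 8, 3), (3, 4, -5), (-5, 6, 2), (2, 6, -5), (-5, 4, 3)
cycles coincide ⇒ equivalent

yes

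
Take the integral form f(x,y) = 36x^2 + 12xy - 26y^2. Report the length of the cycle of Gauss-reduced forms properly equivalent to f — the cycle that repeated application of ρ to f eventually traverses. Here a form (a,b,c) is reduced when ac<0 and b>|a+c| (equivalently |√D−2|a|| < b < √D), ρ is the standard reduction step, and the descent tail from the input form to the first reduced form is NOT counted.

D = 3888, ⌊√D⌋ = 62
river: ρ → (-26,40,22)
river: ρ → (22,48,-18)
river: ρ → (-18,60,4)
river: ρ → (4,60,-18)
river: ρ → (-18,48,22)
river: ρ → (22,40,-26)
river: ρ → (-26,12,36)
river: ρ → (36,60,-2)
river: ρ → (-2,60,36)
river: ρ → (36,12,-26)
ρ-cycle length = 10 (tail of 0 descent steps not counted)

10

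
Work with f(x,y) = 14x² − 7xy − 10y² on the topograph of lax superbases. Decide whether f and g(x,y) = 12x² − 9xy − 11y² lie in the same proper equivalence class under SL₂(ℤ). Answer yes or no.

D₁ = 609, D₂ = 609
river cycle of f (length 16): (-10, 7, 14), (14, 21, -3), (-3, 21, 14), (14, 7, -10), (-10, 13, 11), (11, 9, -12), (-12, 15, 8), (8, 17, -10), (-10, 23, 2), (2, 21, -21), … (6 more)
river cycle of g (length 16): (-11, 9, 12), (12, 15, -8), (-8, 17, 10), (10, 23, -2), (-2, 21, 21), (21, 21, -2), (-2, 23, 10), (10, 17, -8), (-8, 15, 12), (12, 9, -11), … (6 more)
cycles differ ⇒ inequivalent

no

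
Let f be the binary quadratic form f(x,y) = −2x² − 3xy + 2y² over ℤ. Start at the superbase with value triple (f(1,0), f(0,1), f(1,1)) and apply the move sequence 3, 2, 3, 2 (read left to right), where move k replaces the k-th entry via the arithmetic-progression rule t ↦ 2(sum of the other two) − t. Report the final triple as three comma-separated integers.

start (-2,2,-3) = (f(1,0),f(0,1),f(1,1))
replace slot 3: 2·((-2)+2) − (-3) = 3 → (-2,2,3)
replace slot 2: 2·((-2)+3) − 2 = 0 → (-2,0,3)
replace slot 3: 2·((-2)+0) − 3 = -7 → (-2,0,-7)
replace slot 2: 2·((-2)+(-7)) − 0 = -18 → (-2,-18,-7)

-2,-18,-7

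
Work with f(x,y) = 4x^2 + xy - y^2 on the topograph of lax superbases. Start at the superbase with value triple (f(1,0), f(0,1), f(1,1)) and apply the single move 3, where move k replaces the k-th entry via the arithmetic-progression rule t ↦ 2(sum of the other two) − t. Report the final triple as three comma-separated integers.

start (4,-1,4) = (f(1,0),f(0,1),f(1,1))
replace slot 3: 2·(4+(-1)) − 4 = 2 → (4,-1,2)

4,-1,2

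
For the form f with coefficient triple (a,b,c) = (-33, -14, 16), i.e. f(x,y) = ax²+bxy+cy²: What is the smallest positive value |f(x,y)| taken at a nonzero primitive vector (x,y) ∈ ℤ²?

descent: ρ → (16,46,-3)  [lands on river]
river: ρ → (-3,44,31)
river: ρ → (31,18,-16)
river: ρ → (-16,46,3)
river: ρ → (3,44,-31)
river: ρ → (-31,18,16)
closes: descent 1, river 6
min |a| on river = 3

3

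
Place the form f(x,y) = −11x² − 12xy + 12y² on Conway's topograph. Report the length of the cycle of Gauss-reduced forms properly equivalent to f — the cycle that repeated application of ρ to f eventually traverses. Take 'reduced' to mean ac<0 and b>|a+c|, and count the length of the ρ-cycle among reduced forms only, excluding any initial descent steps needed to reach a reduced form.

D = 672, ⌊√D⌋ = 25
descent: ρ → (12,12,-11)  [lands on river]
river: ρ → (-11,10,13)
river: ρ → (13,16,-8)
river: ρ → (-8,16,13)
river: ρ → (13,10,-11)
river: ρ → (-11,12,12)
ρ-cycle length = 6 (tail of 1 descent step not counted)

6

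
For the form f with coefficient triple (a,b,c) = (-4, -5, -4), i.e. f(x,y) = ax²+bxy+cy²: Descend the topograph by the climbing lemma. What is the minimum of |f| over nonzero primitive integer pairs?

translate: b→-3 (≡5 mod 8), so (4,5,4)→(4,-3,3)
flip: (4,-3,3)→(3,3,4)
reduced (well bottom): (3,3,4) with a≤c, −a<b≤a
well minimum |f| = |-3| = 3 (negative-definite)

3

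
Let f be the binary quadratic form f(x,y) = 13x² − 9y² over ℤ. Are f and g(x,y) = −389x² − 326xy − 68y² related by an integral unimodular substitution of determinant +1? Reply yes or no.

D₁ = 468, D₂ = 468
river cycle of f (length 6): (-9, 18, 4), (4, 14, -17), (-17, 20, 1), (1, 20, -17), (-17, 14, 4), (4, 18, -9)
river cycle of g (length 6): (-9, 18, 4), (4, 14, -17), (-17, 20, 1), (1, 20, -17), (-17, 14, 4), (4, 18, -9)
cycles coincide ⇒ equivalent

yes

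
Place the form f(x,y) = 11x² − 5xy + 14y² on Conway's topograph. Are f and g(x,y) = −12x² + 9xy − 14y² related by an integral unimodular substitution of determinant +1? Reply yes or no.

D₁ = -591, D₂ = -591
f: reduced (well bottom): (11,-5,14) with a≤c, −a<b≤a
g is negative-definite; reduce −g:
−g: reduced (well bottom): (12,-9,14) with a≤c, −a<b≤a
flip sign back: reduced form of g is (-12,9,-14)
reduced forms (11, -5, 14) vs (-12, 9, -14) ⇒ inequivalent

no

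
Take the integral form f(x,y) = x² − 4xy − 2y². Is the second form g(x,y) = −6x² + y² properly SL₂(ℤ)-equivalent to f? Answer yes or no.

D₁ = 24, D₂ = 24
river cycle of f (length 2): (-2, 4, 1), (1, 4, -2)
river cycle of g (length 2): (1, 4, -2), (-2, 4, 1)
cycles coincide ⇒ equivalent

yes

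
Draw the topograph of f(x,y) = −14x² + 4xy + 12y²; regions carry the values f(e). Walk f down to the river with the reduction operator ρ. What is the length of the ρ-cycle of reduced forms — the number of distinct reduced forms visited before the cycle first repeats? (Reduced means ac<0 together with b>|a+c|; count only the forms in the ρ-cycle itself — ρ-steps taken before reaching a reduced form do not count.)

D = 688, ⌊√D⌋ = 26
river: ρ → (12,20,-6)
river: ρ → (-6,16,18)
river: ρ → (18,20,-4)
river: ρ → (-4,20,18)
river: ρ → (18,16,-6)
river: ρ → (-6,20,12)
river: ρ → (12,4,-14)
river: ρ → (-14,24,2)
river: ρ → (2,24,-14)
river: ρ → (-14,4,12)
ρ-cycle length = 10 (tail of 0 descent steps not counted)

10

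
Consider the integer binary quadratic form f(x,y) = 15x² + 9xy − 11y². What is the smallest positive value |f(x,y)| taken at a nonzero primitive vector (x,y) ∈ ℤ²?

river: ρ → (-11,13,13)
river: ρ → (13,13,-11)
river: ρ → (-11,9,15)
river: ρ → (15,21,-5)
river: ρ → (-5,19,19)
river: ρ → (19,19,-5)
river: ρ → (-5,21,15)
river: ρ → (15,9,-11)
closes: descent 0, river 8
min |a| on river = 5

5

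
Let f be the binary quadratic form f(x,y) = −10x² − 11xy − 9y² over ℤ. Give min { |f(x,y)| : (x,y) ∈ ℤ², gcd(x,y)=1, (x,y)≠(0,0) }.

translate: b→-9 (≡11 mod 20), so (10,11,9)→(10,-9,8)
flip: (10,-9,8)→(8,9,10)
translate: b→-7 (≡9 mod 16), so (8,9,10)→(8,-7,9)
reduced (well bottom): (8,-7,9) with a≤c, −a<b≤a
well minimum |f| = |-8| = 8 (negative-definite)

8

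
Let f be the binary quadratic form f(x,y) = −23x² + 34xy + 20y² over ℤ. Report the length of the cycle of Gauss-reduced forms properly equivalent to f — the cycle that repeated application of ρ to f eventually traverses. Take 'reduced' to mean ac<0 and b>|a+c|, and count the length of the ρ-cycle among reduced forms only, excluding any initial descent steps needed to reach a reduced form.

D = 2996, ⌊√D⌋ = 54
river: ρ → (20,46,-11)
river: ρ → (-11,42,28)
river: ρ → (28,14,-25)
river: ρ → (-25,36,17)
river: ρ → (17,32,-29)
river: ρ → (-29,26,20)
river: ρ → (20,54,-1)
river: ρ → (-1,54,20)
river: ρ → (20,26,-29)
river: ρ → (-29,32,17)
river: ρ → (17,36,-25)
river: ρ → (-25,14,28)
river: ρ → (28,42,-11)
river: ρ → (-11,46,20)
river: ρ → (20,34,-23)
river: ρ → (-23,12,31)
river: ρ → (31,50,-4)
river: ρ → (-4,54,5)
river: ρ → (5,46,-44)
river: ρ → (-44,42,7)
river: ρ → (7,42,-44)
river: ρ → (-44,46,5)
river: ρ → (5,54,-4)
river: ρ → (-4,50,31)
river: ρ → (31,12,-23)
river: ρ → (-23,34,20)
ρ-cycle length = 26 (tail of 0 descent steps not counted)

26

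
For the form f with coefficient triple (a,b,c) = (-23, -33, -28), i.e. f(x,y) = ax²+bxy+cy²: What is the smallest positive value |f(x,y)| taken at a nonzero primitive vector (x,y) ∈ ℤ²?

translate: b→-13 (≡33 mod 46), so (23,33,28)→(23,-13,18)
flip: (23,-13,18)→(18,13,23)
reduced (well bottom): (18,13,23) with a≤c, −a<b≤a
well minimum |f| = |-18| = 18 (negative-definite)

18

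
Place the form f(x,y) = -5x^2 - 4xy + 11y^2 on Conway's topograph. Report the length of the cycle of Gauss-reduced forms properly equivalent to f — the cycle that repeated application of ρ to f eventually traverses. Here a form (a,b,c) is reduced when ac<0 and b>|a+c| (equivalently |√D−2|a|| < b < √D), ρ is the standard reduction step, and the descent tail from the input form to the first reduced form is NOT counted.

D = 236, ⌊√D⌋ = 15
descent: ρ → (11,4,-5)
descent: ρ → (-5,6,10)  [lands on river]
river: ρ → (10,14,-1)
river: ρ → (-1,14,10)
river: ρ → (10,6,-5)
river: ρ → (-5,14,2)
river: ρ → (2,14,-5)
ρ-cycle length = 6 (tail of 2 descent steps not counted)

6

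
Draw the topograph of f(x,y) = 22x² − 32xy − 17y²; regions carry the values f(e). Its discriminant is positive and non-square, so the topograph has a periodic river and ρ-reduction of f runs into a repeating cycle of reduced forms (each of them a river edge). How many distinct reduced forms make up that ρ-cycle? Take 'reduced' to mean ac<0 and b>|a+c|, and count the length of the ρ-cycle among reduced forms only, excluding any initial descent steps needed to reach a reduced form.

D = 2520, ⌊√D⌋ = 50
descent: ρ → (-17,32,22)  [lands on river]
river: ρ → (22,12,-27)
river: ρ → (-27,42,7)
river: ρ → (7,42,-27)
river: ρ → (-27,12,22)
river: ρ → (22,32,-17)
river: ρ → (-17,36,18)
river: ρ → (18,36,-17)
ρ-cycle length = 8 (tail of 1 descent step not counted)

8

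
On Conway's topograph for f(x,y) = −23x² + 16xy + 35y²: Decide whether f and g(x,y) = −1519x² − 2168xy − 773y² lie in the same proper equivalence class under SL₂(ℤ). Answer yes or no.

D₁ = 3476, D₂ = 3476
river cycle of f (length 28): (35, 54, -4), (-4, 58, 7), (7, 54, -20), (-20, 26, 35), (35, 44, -11), (-11, 44, 35), (35, 26, -20), (-20, 54, 7), (7, 58, -4), (-4, 54, 35), … (18 more)
river cycle of g (length 28): (-23, 16, 35), (35, 54, -4), (-4, 58, 7), (7, 54, -20), (-20, 26, 35), (35, 44, -11), (-11, 44, 35), (35, 26, -20), (-20, 54, 7), (7, 58, -4), … (18 more)
cycles coincide ⇒ equivalent

yes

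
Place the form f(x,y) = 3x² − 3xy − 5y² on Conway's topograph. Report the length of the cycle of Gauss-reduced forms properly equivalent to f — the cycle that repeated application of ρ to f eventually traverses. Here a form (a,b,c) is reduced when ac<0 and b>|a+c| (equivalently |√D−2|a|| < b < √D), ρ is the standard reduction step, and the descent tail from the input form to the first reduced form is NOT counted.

D = 69, ⌊√D⌋ = 8
descent: ρ → (-5,3,3)  [lands on river]
river: ρ → (3,3,-5)
river: ρ → (-5,7,1)
river: ρ → (1,7,-5)
ρ-cycle length = 4 (tail of 1 descent step not counted)

4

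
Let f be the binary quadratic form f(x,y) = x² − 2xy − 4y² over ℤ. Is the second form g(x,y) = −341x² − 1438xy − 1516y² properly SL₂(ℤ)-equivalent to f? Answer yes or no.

D₁ = 20, D₂ = 20
river cycle of f (length 2): (1, 4, -1), (-1, 4, 1)
river cycle of g (length 2): (1, 4, -1), (-1, 4, 1)
cycles coincide ⇒ equivalent

yes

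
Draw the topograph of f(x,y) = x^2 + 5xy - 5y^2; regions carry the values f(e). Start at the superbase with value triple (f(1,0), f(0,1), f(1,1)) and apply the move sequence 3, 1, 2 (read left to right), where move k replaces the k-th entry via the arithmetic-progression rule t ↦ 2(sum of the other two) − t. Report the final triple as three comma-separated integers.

start (1,-5,1) = (f(1,0),f(0,1),f(1,1))
replace slot 3: 2·(1+(-5)) − 1 = -9 → (1,-5,-9)
replace slot 1: 2·((-5)+(-9)) − 1 = -29 → (-29,-5,-9)
replace slot 2: 2·((-29)+(-9)) − (-5) = -71 → (-29,-71,-9)

-29,-71,-9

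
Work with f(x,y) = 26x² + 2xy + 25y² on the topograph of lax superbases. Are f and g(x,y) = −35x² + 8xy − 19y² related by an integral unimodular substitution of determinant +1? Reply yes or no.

D₁ = -2596, D₂ = -2596
f: flip: (26,2,25)→(25,-2,26)
f: reduced (well bottom): (25,-2,26) with a≤c, −a<b≤a
g is negative-definite; reduce −g:
−g: flip: (35,-8,19)→(19,8,35)
−g: reduced (well bottom): (19,8,35) with a≤c, −a<b≤a
flip sign back: reduced form of g is (-19,-8,-35)
reduced forms (25, -2, 26) vs (-19, -8, -35) ⇒ inequivalent

no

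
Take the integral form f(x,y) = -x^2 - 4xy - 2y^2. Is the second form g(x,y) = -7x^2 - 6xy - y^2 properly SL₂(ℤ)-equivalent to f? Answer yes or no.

D₁ = 8, D₂ = 8
river cycle of f (length 2): (1, 2, -1), (-1, 2, 1)
river cycle of g (length 2): (-1, 2, 1), (1, 2, -1)
cycles coincide ⇒ equivalent

yes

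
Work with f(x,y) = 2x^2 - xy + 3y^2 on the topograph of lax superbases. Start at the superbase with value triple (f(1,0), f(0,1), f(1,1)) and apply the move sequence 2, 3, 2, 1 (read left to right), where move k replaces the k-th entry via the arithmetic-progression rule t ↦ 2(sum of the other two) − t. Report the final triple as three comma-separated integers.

start (2,3,4) = (f(1,0),f(0,1),f(1,1))
replace slot 2: 2·(2+4) − 3 = 9 → (2,9,4)
replace slot 3: 2·(2+9) − 4 = 18 → (2,9,18)
replace slot 2: 2·(2+18) − 9 = 31 → (2,31,18)
replace slot 1: 2·(31+18) − 2 = 96 → (96,31,18)

96,31,18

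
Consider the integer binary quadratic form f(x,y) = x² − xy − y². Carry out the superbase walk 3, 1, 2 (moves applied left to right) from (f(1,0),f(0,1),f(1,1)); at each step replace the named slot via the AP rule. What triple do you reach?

start (1,-1,-1) = (f(1,0),f(0,1),f(1,1))
replace slot 3: 2·(1+(-1)) − (-1) = 1 → (1,-1,1)
replace slot 1: 2·((-1)+1) − 1 = -1 → (-1,-1,1)
replace slot 2: 2·((-1)+1) − (-1) = 1 → (-1,1,1)

-1,1,1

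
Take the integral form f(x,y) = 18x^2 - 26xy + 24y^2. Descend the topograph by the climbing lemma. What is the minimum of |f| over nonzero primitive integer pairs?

translate: b→10 (≡-26 mod 36), so (18,-26,24)→(18,10,16)
flip: (18,10,16)→(16,-10,18)
reduced (well bottom): (16,-10,18) with a≤c, −a<b≤a
well minimum = a = 16

16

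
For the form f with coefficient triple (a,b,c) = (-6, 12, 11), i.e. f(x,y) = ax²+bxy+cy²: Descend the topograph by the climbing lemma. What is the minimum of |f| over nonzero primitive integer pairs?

river: ρ → (11,10,-7)
river: ρ → (-7,18,3)
river: ρ → (3,18,-7)
river: ρ → (-7,10,11)
river: ρ → (11,12,-6)
river: ρ → (-6,12,11)
closes: descent 0, river 6
min |a| on river = 3

3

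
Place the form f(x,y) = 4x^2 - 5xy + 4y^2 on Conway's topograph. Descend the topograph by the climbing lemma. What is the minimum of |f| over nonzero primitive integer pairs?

translate: b→3 (≡-5 mod 8), so (4,-5,4)→(4,3,3)
flip: (4,3,3)→(3,-3,4)
translate: b→3 (≡-3 mod 6), so (3,-3,4)→(3,3,4)
reduced (well bottom): (3,3,4) with a≤c, −a<b≤a
well minimum = a = 3

3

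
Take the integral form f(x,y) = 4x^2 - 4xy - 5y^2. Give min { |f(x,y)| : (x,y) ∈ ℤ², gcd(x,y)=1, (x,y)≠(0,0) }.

descent: ρ → (-5,4,4)  [lands on river]
river: ρ → (4,4,-5)
river: ρ → (-5,6,3)
river: ρ → (3,6,-5)
closes: descent 1, river 4
min |a| on river = 3

3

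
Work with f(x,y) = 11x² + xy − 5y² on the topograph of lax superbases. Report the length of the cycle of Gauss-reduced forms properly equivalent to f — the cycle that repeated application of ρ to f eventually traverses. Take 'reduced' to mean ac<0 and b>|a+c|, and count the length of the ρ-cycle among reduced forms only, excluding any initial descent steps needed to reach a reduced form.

D = 221, ⌊√D⌋ = 14
descent: ρ → (-5,9,7)  [lands on river]
river: ρ → (7,5,-7)
river: ρ → (-7,9,5)
river: ρ → (5,11,-5)
ρ-cycle length = 4 (tail of 1 descent step not counted)

4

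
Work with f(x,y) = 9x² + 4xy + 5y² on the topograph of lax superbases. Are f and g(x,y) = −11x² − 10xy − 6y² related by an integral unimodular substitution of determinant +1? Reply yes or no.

D₁ = -164, D₂ = -164
f: flip: (9,4,5)→(5,-4,9)
f: reduced (well bottom): (5,-4,9) with a≤c, −a<b≤a
g is negative-definite; reduce −g:
−g: flip: (11,10,6)→(6,-10,11)
−g: translate: b→2 (≡-10 mod 12), so (6,-10,11)→(6,2,7)
−g: reduced (well bottom): (6,2,7) with a≤c, −a<b≤a
flip sign back: reduced form of g is (-6,-2,-7)
reduced forms (5, -4, 9) vs (-6, -2, -7) ⇒ inequivalent

no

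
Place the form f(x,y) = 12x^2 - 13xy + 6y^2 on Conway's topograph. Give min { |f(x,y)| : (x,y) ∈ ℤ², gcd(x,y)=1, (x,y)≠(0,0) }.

translate: b→11 (≡-13 mod 24), so (12,-13,6)→(12,11,5)
flip: (12,11,5)→(5,-11,12)
translate: b→-1 (≡-11 mod 10), so (5,-11,12)→(5,-1,6)
reduced (well bottom): (5,-1,6) with a≤c, −a<b≤a
well minimum = a = 5

5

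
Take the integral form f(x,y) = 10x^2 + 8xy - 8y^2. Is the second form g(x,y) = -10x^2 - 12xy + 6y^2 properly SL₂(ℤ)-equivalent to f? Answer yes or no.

D₁ = 384, D₂ = 384
river cycle of f (length 4): (-8, 8, 10), (10, 12, -6), (-6, 12, 10), (10, 8, -8)
river cycle of g (length 4): (6, 12, -10), (-10, 8, 8), (8, 8, -10), (-10, 12, 6)
cycles differ ⇒ inequivalent

no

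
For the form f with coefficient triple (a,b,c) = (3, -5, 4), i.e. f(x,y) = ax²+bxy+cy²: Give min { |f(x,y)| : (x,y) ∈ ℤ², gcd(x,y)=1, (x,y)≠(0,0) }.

translate: b→1 (≡-5 mod 6), so (3,-5,4)→(3,1,2)
flip: (3,1,2)→(2,-1,3)
reduced (well bottom): (2,-1,3) with a≤c, −a<b≤a
well minimum = a = 2

2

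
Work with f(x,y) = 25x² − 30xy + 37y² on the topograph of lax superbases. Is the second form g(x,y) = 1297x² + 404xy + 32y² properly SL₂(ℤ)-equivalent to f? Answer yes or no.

D₁ = -2800, D₂ = -2800
f: translate: b→20 (≡-30 mod 50), so (25,-30,37)→(25,20,32)
f: reduced (well bottom): (25,20,32) with a≤c, −a<b≤a
g: flip: (1297,404,32)→(32,-404,1297)
g: translate: b→-20 (≡-404 mod 64), so (32,-404,1297)→(32,-20,25)
g: flip: (32,-20,25)→(25,20,32)
g: reduced (well bottom): (25,20,32) with a≤c, −a<b≤a
reduced forms (25, 20, 32) vs (25, 20, 32) ⇒ equivalent

yes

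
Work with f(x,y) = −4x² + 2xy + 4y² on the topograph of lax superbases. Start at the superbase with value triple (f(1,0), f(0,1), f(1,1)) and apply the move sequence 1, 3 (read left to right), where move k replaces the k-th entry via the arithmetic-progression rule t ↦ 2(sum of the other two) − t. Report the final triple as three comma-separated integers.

start (-4,4,2) = (f(1,0),f(0,1),f(1,1))
replace slot 1: 2·(4+2) − (-4) = 16 → (16,4,2)
replace slot 3: 2·(16+4) − 2 = 38 → (16,4,38)

16,4,38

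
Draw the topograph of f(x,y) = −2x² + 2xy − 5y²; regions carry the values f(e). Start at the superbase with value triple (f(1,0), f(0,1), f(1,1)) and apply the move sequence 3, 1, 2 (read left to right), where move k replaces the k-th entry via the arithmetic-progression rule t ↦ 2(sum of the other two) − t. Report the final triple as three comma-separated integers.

start (-2,-5,-5) = (f(1,0),f(0,1),f(1,1))
replace slot 3: 2·((-2)+(-5)) − (-5) = -9 → (-2,-5,-9)
replace slot 1: 2·((-5)+(-9)) − (-2) = -26 → (-26,-5,-9)
replace slot 2: 2·((-26)+(-9)) − (-5) = -65 → (-26,-65,-9)

-26,-65,-9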